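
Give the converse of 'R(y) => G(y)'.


The converse of (P → Q) is (Q → P). It is not in general equivalent to the original.
Here P = 'R(y)' and Q = 'G(y)'.

If G(y), then R(y).


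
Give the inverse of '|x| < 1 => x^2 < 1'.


The inverse of (P → Q) is (¬P → ¬Q). It is equivalent to the converse, not to the original.
Here P = '|x| < 1' and Q = 'x^2 < 1'.

If not (|x| < 1), then not (x^2 < 1).


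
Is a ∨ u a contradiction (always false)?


Truth table over {a, u}:
a | u | φ
---------
F | F | F
T | F | T
F | T | T
T | T | T
Satisfying assignment at row 2: a=T, u=F gives T.

No, it is not a contradiction.


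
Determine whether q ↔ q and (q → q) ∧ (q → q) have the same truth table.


Compare truth tables:
q | φ | ψ
---------
F | T | T
T | T | T
The columns φ and ψ agree on every row.

Yes, they are logically equivalent.


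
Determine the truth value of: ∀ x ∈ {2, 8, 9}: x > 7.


Evaluate the predicate on each element: 2:F, 8:T, 9:T.
Counterexample x = 2 fails the predicate.

F


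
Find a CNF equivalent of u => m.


Step 1: Rewrite u → m as ¬u ∨ m.

(~u) | m


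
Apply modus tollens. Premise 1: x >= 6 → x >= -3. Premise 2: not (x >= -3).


Modus tollens: from (P → Q) and ¬Q, infer ¬P.
Q = 'x >= -3' is denied; since P → Q, P must also fail.

Not (x >= 6).


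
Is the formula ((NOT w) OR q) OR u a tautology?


Build the truth table over {q, u, w}:
q | u | w | φ
-------------
F | F | F | T
T | F | F | T
F | T | F | T
T | T | F | T
F | F | T | F
T | F | T | T
F | T | T | T
T | T | T | T
Counterexample at row 5: with q=F, u=F, w=T, the formula is F.

No, it is not a tautology.


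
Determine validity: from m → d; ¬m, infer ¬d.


This is denying the antecedent (fallacy). There exist truth assignments where the premises are all true but the conclusion is false.

Invalid.


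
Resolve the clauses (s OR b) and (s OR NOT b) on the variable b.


The clauses contain complementary literals b and NOTb.
Resolution eliminates this pair and disjoins the remaining literals (merging duplicates).

s


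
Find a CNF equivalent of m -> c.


Step 1: Rewrite m → c as ¬m ∨ c.

(NOT m) OR c


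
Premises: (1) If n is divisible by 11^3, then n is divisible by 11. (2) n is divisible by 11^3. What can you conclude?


Modus ponens: from (P → Q) and P, infer Q.
P = 'n is divisible by 11^3' is asserted, and P → Q holds, so Q follows.

n is divisible by 11.


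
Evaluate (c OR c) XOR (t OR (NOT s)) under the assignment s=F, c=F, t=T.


Substitute s=F, c=F, t=T:
c OR c = F OR F = F
NOT s = T
t OR (NOT s) = T OR T = T
(c OR c) XOR (t OR (NOT s)) = F XOR T = T

T


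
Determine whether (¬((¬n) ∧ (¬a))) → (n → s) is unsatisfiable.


Truth table over {a, n, s}:
a | n | s | φ
-------------
F | F | F | T
T | F | F | T
F | T | F | F
T | T | F | F
F | F | T | T
T | F | T | T
F | T | T | T
T | T | T | T
Satisfying assignment at row 1: a=F, n=F, s=F gives T.

No, it is not a contradiction.


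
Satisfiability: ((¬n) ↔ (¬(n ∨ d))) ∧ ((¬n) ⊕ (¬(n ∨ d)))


Check all 4 assignments over {d, n}:
d | n | φ
---------
F | F | F
T | F | F
F | T | F
T | T | F
No assignment makes the formula true.

Unsatisfiable.


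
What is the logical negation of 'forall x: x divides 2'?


¬(forall x: φ) = exists x: ¬φ, and ¬(exists x: φ) = forall x: ¬φ.
Apply to the universal statement.

exists x: ~(x divides 2)


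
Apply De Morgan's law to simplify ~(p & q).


De Morgan: the negation of a conjunction is the disjunction of the negations.
Distribute ~ across &, flipping it to |, and negate each literal.

(~p) | (~q)


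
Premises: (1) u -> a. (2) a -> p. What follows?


Hypothetical syllogism: from (P → Q) and (Q → R), infer (P → R).
Chain the two implications through the shared middle term 'a'.

u -> p


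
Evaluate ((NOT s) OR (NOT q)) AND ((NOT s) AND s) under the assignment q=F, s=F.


Substitute q=F, s=F:
NOT s = T
NOT q = T
(NOT s) OR (NOT q) = T OR T = T
NOT s = T
(NOT s) AND s = T AND F = F
((NOT s) OR (NOT q)) AND ((NOT s) AND s) = T AND F = F

F


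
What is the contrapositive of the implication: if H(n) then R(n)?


The contrapositive of (P → Q) is (¬Q → ¬P); it is logically equivalent to the original.
Here P = 'H(n)' and Q = 'R(n)'.

If not (R(n)), then not (H(n)).


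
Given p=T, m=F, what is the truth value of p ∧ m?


Conjunction is true only when both operands are true.
Substitute: p=T, m=F.
T ∧ F evaluates to F.

F


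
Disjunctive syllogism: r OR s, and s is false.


Disjunctive syllogism: from (P ∨ Q) and ¬P, infer Q.
One disjunct, 's', is ruled out; the other must hold.

r


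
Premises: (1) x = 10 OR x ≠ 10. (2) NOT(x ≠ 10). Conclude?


Disjunctive syllogism: from (P ∨ Q) and ¬P, infer Q.
One disjunct, 'x ≠ 10', is ruled out; the other must hold.

x = 10


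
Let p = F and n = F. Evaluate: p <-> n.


Biconditional is true when both operands have the same truth value.
Substitute: p=F, n=F.
F <-> F evaluates to T.

T


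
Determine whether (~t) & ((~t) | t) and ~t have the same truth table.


Compare truth tables:
t | φ | ψ
---------
False | True | True
True | False | False
The columns φ and ψ agree on every row.

Yes, they are logically equivalent.


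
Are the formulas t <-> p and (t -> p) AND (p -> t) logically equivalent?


Compare truth tables:
p | t | φ | ψ
-------------
F | F | T | T
T | F | F | F
F | T | F | F
T | T | T | T
The columns φ and ψ agree on every row.

Yes, they are logically equivalent.


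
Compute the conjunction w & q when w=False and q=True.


Conjunction is true only when both operands are true.
Substitute: w=False, q=True.
False & True evaluates to False.

False


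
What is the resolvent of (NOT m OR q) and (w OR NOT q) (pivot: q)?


The clauses contain complementary literals q and NOTq.
Resolution eliminates this pair and disjoins the remaining literals (merging duplicates).

(NOT m OR w)


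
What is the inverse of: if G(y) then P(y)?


The inverse of (P → Q) is (¬P → ¬Q). It is equivalent to the converse, not to the original.
Here P = 'G(y)' and Q = 'P(y)'.

If not (G(y)), then not (P(y)).


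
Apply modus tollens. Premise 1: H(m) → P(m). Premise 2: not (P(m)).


Modus tollens: from (P → Q) and ¬Q, infer ¬P.
Q = 'P(m)' is denied; since P → Q, P must also fail.

Not (H(m)).


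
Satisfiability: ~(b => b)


Check all 2 assignments over {b}:
b | φ
-----
False | False
True | False
No assignment makes the formula true.

Unsatisfiable.


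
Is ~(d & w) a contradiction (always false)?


Truth table over {d, w}:
d | w | φ
---------
False | False | True
True | False | True
False | True | True
True | True | False
Satisfying assignment at row 1: d=False, w=False gives True.

No, it is not a contradiction.


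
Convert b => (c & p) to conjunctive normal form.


Step 1: Rewrite b → (c ∧ p) as ¬b ∨ (c ∧ p).
Step 2: Distribute ∨ over ∧.

((~b) | c) & ((~b) | p)


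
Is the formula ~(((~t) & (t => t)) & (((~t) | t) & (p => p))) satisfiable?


Search for a satisfying assignment over {p, t}.
Try p=False, t=True: the formula evaluates to True.
A satisfying assignment exists.

Satisfiable.


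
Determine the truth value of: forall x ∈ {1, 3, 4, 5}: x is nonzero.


Evaluate the predicate on each element: 1:True, 3:True, 4:True, 5:True.
Every element satisfies the predicate.

True


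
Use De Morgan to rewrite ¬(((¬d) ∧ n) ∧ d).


De Morgan: the negation of a conjunction is the disjunction of the negations.
Distribute ¬ across ∧, flipping it to ∨, and negate each literal.

(d ∨ (¬n)) ∨ (¬d)


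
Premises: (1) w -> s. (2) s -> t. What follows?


Hypothetical syllogism: from (P → Q) and (Q → R), infer (P → R).
Chain the two implications through the shared middle term 's'.

w -> t


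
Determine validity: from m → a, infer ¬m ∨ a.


This matches the form of material implication: the conclusion follows in every model of the premises.

Valid.


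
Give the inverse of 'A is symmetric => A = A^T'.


The inverse of (P → Q) is (¬P → ¬Q). It is equivalent to the converse, not to the original.
Here P = 'A is symmetric' and Q = 'A = A^T'.

If not (A is symmetric), then not (A = A^T).


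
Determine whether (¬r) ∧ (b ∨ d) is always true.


Build the truth table over {b, d, r}:
b | d | r | φ
-------------
F | F | F | F
T | F | F | T
F | T | F | T
T | T | F | T
F | F | T | F
T | F | T | F
F | T | T | F
T | T | T | F
Counterexample at row 1: with b=F, d=F, r=F, the formula is F.

No, it is not a tautology.


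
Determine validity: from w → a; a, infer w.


This is affirming the consequent (fallacy). There exist truth assignments where the premises are all true but the conclusion is false.

Invalid.


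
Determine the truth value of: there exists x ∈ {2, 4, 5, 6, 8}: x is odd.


Evaluate the predicate on each element: 2:F, 4:F, 5:T, 6:F, 8:F.
Witness x = 5 satisfies the predicate.

T


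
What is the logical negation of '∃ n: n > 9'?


¬(∀ x: φ) = ∃ x: ¬φ, and ¬(∃ x: φ) = ∀ x: ¬φ.
Apply to the existential statement.

∀ n: ¬(n > 9)


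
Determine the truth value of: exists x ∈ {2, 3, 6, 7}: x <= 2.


Evaluate the predicate on each element: 2:True, 3:False, 6:False, 7:False.
Witness x = 2 satisfies the predicate.

True


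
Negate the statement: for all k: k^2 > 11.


¬(for all x: φ) = there exists x: ¬φ, and ¬(there exists x: φ) = for all x: ¬φ.
Apply to the universal statement.

there exists k: NOT(k^2 > 11)


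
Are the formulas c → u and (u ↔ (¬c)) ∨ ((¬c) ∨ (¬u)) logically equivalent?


Compare truth tables:
c | u | φ | ψ
-------------
F | F | T | T
T | F | F | T
F | T | T | T
T | T | T | F
They differ at row 2 (c=T, u=F): φ=F but ψ=T.

No, they are not logically equivalent.


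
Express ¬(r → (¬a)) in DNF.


Step 1: Rewrite implication then negate: ¬(¬r ∨ (¬a)) = r ∧ ¬(¬a).
Step 2: Eliminate any double negations (¬¬X = X).

r ∧ a


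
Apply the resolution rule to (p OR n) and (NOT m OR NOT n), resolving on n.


The clauses contain complementary literals n and NOTn.
Resolution eliminates this pair and disjoins the remaining literals (merging duplicates).

(p OR NOT m)


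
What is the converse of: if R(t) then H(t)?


The converse of (P → Q) is (Q → P). It is not in general equivalent to the original.
Here P = 'R(t)' and Q = 'H(t)'.

If H(t), then R(t).


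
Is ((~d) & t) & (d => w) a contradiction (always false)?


Truth table over {d, t, w}:
d | t | w | φ
-------------
False | False | False | False
True | False | False | False
False | True | False | True
True | True | False | False
False | False | True | False
True | False | True | False
False | True | True | True
True | True | True | False
Satisfying assignment at row 3: d=False, t=True, w=False gives True.

No, it is not a contradiction.


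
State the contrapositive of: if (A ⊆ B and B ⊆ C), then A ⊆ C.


The contrapositive of (P → Q) is (¬Q → ¬P); it is logically equivalent to the original.
Here P = '(A ⊆ B and B ⊆ C)' and Q = 'A ⊆ C'.

If not (A ⊆ C), then not ((A ⊆ B and B ⊆ C)).


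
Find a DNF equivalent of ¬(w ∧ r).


Step 1: Apply De Morgan: ¬(w ∧ r) = ¬w ∨ ¬r.

(¬w) ∨ (¬r)


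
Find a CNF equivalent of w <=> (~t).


Step 1: Rewrite w ↔ (¬t) as (w → (¬t)) ∧ ((¬t) → w).
Step 2: Rewrite each implication as a disjunction.
Step 3: Eliminate any double negations (¬¬X = X).

((~w) | (~t)) & (t | w)


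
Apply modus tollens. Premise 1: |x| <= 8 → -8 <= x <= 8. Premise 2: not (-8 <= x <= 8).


Modus tollens: from (P → Q) and ¬Q, infer ¬P.
Q = '-8 <= x <= 8' is denied; since P → Q, P must also fail.

Not (|x| <= 8).


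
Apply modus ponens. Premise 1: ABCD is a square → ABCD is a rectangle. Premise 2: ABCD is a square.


Modus ponens: from (P → Q) and P, infer Q.
P = 'ABCD is a square' is asserted, and P → Q holds, so Q follows.

ABCD is a rectangle.


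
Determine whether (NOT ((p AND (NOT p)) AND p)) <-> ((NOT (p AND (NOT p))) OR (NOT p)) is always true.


Build the truth table over {p}:
p | φ
-----
F | T
T | T
Every row evaluates to true.

Yes, it is a tautology.


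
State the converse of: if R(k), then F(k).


The converse of (P → Q) is (Q → P). It is not in general equivalent to the original.
Here P = 'R(k)' and Q = 'F(k)'.

If F(k), then R(k).


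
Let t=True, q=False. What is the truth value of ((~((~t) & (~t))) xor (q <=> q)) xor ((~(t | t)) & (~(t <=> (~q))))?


Substitute t=True, q=False:
… (earlier sub-steps elided)
~((~t) & (~t)) = True
q <=> q = False <=> False = True
(~((~t) & (~t))) xor (q <=> q) = True xor True = False
t | t = True | True = True
~(t | t) = False
~q = True
t <=> (~q) = True <=> True = True
~(t <=> (~q)) = False
(~(t | t)) & (~(t <=> (~q))) = False & False = False
((~((~t) & (~t))) xor (q <=> q)) xor ((~(t | t)) & (~(t <=> (~q)))) = False xor False = False

False


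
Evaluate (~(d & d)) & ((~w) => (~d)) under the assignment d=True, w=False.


Substitute d=True, w=False:
d & d = True & True = True
~(d & d) = False
~w = True
~d = False
(~w) => (~d) = True => False = False
(~(d & d)) & ((~w) => (~d)) = False & False = False

False


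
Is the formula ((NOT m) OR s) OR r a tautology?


Build the truth table over {m, r, s}:
m | r | s | φ
-------------
F | F | F | T
T | F | F | F
F | T | F | T
T | T | F | T
F | F | T | T
T | F | T | T
F | T | T | T
T | T | T | T
Counterexample at row 2: with m=T, r=F, s=F, the formula is F.

No, it is not a tautology.


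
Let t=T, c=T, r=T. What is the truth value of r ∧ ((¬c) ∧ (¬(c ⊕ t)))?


Substitute t=T, c=T, r=T:
¬c = F
c ⊕ t = T ⊕ T = F
¬(c ⊕ t) = T
(¬c) ∧ (¬(c ⊕ t)) = F ∧ T = F
r ∧ ((¬c) ∧ (¬(c ⊕ t))) = T ∧ F = F

F


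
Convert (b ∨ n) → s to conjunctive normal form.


Step 1: Rewrite as ¬(b ∨ n) ∨ s = (¬b ∧ ¬n) ∨ s.
Step 2: Distribute ∨ over ∧.

((¬b) ∨ s) ∧ ((¬n) ∨ s)


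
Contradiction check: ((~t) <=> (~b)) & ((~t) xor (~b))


Truth table over {b, t}:
b | t | φ
---------
False | False | False
True | False | False
False | True | False
True | True | False
Every row is false.

Yes, it is a contradiction.


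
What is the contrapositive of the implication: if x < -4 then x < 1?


The contrapositive of (P → Q) is (¬Q → ¬P); it is logically equivalent to the original.
Here P = 'x < -4' and Q = 'x < 1'.

If not (x < 1), then not (x < -4).


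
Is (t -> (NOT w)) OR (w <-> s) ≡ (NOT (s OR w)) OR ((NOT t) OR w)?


Compare truth tables:
s | t | w | φ | ψ
-----------------
F | F | F | T | T
T | F | F | T | T
F | T | F | T | T
T | T | F | T | F
F | F | T | T | T
T | F | T | T | T
F | T | T | F | T
T | T | T | T | T
They differ at row 4 (s=T, t=T, w=F): φ=T but ψ=F.

No, they are not logically equivalent.


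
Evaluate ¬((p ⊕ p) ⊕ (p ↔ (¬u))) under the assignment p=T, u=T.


Substitute p=T, u=T:
p ⊕ p = T ⊕ T = F
¬u = F
p ↔ (¬u) = T ↔ F = F
(p ⊕ p) ⊕ (p ↔ (¬u)) = F ⊕ F = F
¬((p ⊕ p) ⊕ (p ↔ (¬u))) = T

T


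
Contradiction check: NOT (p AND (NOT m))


Truth table over {m, p}:
m | p | φ
---------
F | F | T
T | F | T
F | T | F
T | T | T
Satisfying assignment at row 1: m=F, p=F gives T.

No, it is not a contradiction.


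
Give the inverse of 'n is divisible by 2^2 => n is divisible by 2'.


The inverse of (P → Q) is (¬P → ¬Q). It is equivalent to the converse, not to the original.
Here P = 'n is divisible by 2^2' and Q = 'n is divisible by 2'.

If not (n is divisible by 2^2), then not (n is divisible by 2).


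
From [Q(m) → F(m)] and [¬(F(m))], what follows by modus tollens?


Modus tollens: from (P → Q) and ¬Q, infer ¬P.
Q = 'F(m)' is denied; since P → Q, P must also fail.

Not (Q(m)).


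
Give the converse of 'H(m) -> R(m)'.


The converse of (P → Q) is (Q → P). It is not in general equivalent to the original.
Here P = 'H(m)' and Q = 'R(m)'.

If R(m), then H(m).


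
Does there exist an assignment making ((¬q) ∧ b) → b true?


Search for a satisfying assignment over {b, q}.
Try b=F, q=F: the formula evaluates to T.
A satisfying assignment exists.

Satisfiable.


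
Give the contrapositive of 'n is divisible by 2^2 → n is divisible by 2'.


The contrapositive of (P → Q) is (¬Q → ¬P); it is logically equivalent to the original.
Here P = 'n is divisible by 2^2' and Q = 'n is divisible by 2'.

If not (n is divisible by 2), then not (n is divisible by 2^2).


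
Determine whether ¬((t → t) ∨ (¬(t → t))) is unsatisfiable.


Truth table over {t}:
t | φ
-----
F | F
T | F
Every row is false.

Yes, it is a contradiction.


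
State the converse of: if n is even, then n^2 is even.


The converse of (P → Q) is (Q → P). It is not in general equivalent to the original.
Here P = 'n is even' and Q = 'n^2 is even'.

If n^2 is even, then n is even.


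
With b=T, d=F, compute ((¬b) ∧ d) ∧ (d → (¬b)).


Substitute b=T, d=F:
¬b = F
(¬b) ∧ d = F ∧ F = F
¬b = F
d → (¬b) = F → F = T
((¬b) ∧ d) ∧ (d → (¬b)) = F ∧ T = F

F


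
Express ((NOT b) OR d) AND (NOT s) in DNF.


Step 1: Distribute ∧ over ∨: ((¬b) ∨ d) ∧ (¬s) = ((¬b) ∧ (¬s)) ∨ (d ∧ (¬s)).

((NOT b) AND (NOT s)) OR (d AND (NOT s))


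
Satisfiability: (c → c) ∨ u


Search for a satisfying assignment over {c, u}.
Try c=F, u=F: the formula evaluates to T.
A satisfying assignment exists.

Satisfiable.


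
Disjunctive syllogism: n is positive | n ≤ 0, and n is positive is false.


Disjunctive syllogism: from (P ∨ Q) and ¬P, infer Q.
One disjunct, 'n is positive', is ruled out; the other must hold.

n ≤ 0


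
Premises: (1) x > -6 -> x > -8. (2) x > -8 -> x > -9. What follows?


Hypothetical syllogism: from (P → Q) and (Q → R), infer (P → R).
Chain the two implications through the shared middle term 'x > -8'.

x > -6 -> x > -9


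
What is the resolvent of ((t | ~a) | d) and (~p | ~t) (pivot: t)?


The clauses contain complementary literals t and ~t.
Resolution eliminates this pair and disjoins the remaining literals (merging duplicates).

((~a | d) | ~p)


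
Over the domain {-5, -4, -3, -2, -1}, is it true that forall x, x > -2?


Evaluate the predicate on each element: -5:False, -4:False, -3:False, -2:False, -1:True.
Counterexample x = -5 fails the predicate.

False


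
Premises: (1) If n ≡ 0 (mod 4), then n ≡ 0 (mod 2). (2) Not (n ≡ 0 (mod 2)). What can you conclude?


Modus tollens: from (P → Q) and ¬Q, infer ¬P.
Q = 'n ≡ 0 (mod 2)' is denied; since P → Q, P must also fail.

Not (n ≡ 0 (mod 4)).


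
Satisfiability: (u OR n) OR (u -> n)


Search for a satisfying assignment over {n, u}.
Try n=F, u=F: the formula evaluates to T.
A satisfying assignment exists.

Satisfiable.


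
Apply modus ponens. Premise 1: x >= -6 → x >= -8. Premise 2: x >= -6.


Modus ponens: from (P → Q) and P, infer Q.
P = 'x >= -6' is asserted, and P → Q holds, so Q follows.

x >= -8.


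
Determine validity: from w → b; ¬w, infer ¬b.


This is denying the antecedent (fallacy). There exist truth assignments where the premises are all true but the conclusion is false.

Invalid.


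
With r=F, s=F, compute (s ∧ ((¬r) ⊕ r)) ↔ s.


Substitute r=F, s=F:
¬r = T
(¬r) ⊕ r = T ⊕ F = T
s ∧ ((¬r) ⊕ r) = F ∧ T = F
(s ∧ ((¬r) ⊕ r)) ↔ s = F ↔ F = T

T


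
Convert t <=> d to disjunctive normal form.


Step 1: t ↔ d is true exactly when both agree: (t ∧ d) ∨ (¬t ∧ ¬d).

(t & d) | ((~t) & (~d))


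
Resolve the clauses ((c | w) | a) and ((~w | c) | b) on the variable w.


The clauses contain complementary literals w and ~w.
Resolution eliminates this pair and disjoins the remaining literals (merging duplicates).

((c | a) | b)


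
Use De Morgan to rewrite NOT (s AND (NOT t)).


De Morgan: the negation of a conjunction is the disjunction of the negations.
Distribute NOT across AND, flipping it to OR, and negate each literal.

(NOT s) OR t


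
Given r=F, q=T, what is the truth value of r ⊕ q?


Exclusive or is true when exactly one operand is true.
Substitute: r=F, q=T.
F ⊕ T evaluates to T.

T


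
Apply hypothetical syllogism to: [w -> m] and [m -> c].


Hypothetical syllogism: from (P → Q) and (Q → R), infer (P → R).
Chain the two implications through the shared middle term 'm'.

w -> c


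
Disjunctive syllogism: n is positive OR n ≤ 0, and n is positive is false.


Disjunctive syllogism: from (P ∨ Q) and ¬P, infer Q.
One disjunct, 'n is positive', is ruled out; the other must hold.

n ≤ 0


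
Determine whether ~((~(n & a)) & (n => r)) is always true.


Build the truth table over {a, n, r}:
a | n | r | φ
-------------
False | False | False | False
True | False | False | False
False | True | False | True
True | True | False | True
False | False | True | False
True | False | True | False
False | True | True | False
True | True | True | True
Counterexample at row 1: with a=False, n=False, r=False, the formula is False.

No, it is not a tautology.


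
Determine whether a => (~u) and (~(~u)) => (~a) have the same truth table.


Compare truth tables:
a | u | φ | ψ
-------------
False | False | True | True
True | False | True | True
False | True | True | True
True | True | False | False
The columns φ and ψ agree on every row.

Yes, they are logically equivalent.


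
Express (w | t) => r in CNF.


Step 1: Rewrite as ¬(w ∨ t) ∨ r = (¬w ∧ ¬t) ∨ r.
Step 2: Distribute ∨ over ∧.

((~w) | r) & ((~t) | r)


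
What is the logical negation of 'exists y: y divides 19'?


¬(forall x: φ) = exists x: ¬φ, and ¬(exists x: φ) = forall x: ¬φ.
Apply to the existential statement.

forall y: ~(y divides 19)


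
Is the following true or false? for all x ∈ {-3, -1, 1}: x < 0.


Evaluate the predicate on each element: -3:T, -1:T, 1:F.
Counterexample x = 1 fails the predicate.

F


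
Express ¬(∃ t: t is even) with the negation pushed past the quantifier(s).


¬(∀ x: φ) = ∃ x: ¬φ, and ¬(∃ x: φ) = ∀ x: ¬φ.
Apply to the existential statement.

∀ t: ¬(t is even)


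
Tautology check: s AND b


Build the truth table over {b, s}:
b | s | φ
---------
F | F | F
T | F | F
F | T | F
T | T | T
Counterexample at row 1: with b=F, s=F, the formula is F.

No, it is not a tautology.


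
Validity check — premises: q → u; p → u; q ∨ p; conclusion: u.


This matches the form of proof by cases: the conclusion follows in every model of the premises.

Valid.


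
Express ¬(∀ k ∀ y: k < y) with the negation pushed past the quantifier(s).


Negation flips each quantifier (∀↔∃) and negates the inner predicate.
¬(∀ k ∀ y: φ) = ∃ k ∃ y: ¬φ.

∃ k ∃ y: ¬(k < y)


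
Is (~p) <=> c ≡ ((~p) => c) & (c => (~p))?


Compare truth tables:
c | p | φ | ψ
-------------
False | False | False | False
True | False | True | True
False | True | True | True
True | True | False | False
The columns φ and ψ agree on every row.

Yes, they are logically equivalent.


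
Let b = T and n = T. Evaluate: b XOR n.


Exclusive or is true when exactly one operand is true.
Substitute: b=T, n=T.
T XOR T evaluates to F.

F


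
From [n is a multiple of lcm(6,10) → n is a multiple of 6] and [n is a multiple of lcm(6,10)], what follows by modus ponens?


Modus ponens: from (P → Q) and P, infer Q.
P = 'n is a multiple of lcm(6,10)' is asserted, and P → Q holds, so Q follows.

n is a multiple of 6.


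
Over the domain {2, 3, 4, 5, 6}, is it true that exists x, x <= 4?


Evaluate the predicate on each element: 2:True, 3:True, 4:True, 5:False, 6:False.
Witness x = 2 satisfies the predicate.

True


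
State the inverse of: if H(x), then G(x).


The inverse of (P → Q) is (¬P → ¬Q). It is equivalent to the converse, not to the original.
Here P = 'H(x)' and Q = 'G(x)'.

If not (H(x)), then not (G(x)).


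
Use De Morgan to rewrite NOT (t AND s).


De Morgan: the negation of a conjunction is the disjunction of the negations.
Distribute NOT across AND, flipping it to OR, and negate each literal.

(NOT t) OR (NOT s)


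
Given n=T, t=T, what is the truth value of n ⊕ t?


Exclusive or is true when exactly one operand is true.
Substitute: n=T, t=T.
T ⊕ T evaluates to F.

F


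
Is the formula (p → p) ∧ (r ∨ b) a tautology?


Build the truth table over {b, p, r}:
b | p | r | φ
-------------
F | F | F | F
T | F | F | T
F | T | F | F
T | T | F | T
F | F | T | T
T | F | T | T
F | T | T | T
T | T | T | T
Counterexample at row 1: with b=F, p=F, r=F, the formula is F.

No, it is not a tautology.


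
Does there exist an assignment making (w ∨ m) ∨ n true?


Search for a satisfying assignment over {m, n, w}.
Try m=T, n=F, w=F: the formula evaluates to T.
A satisfying assignment exists.

Satisfiable.


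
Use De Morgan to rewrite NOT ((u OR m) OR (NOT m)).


De Morgan: the negation of a disjunction is the conjunction of the negations.
Distribute NOT across OR, flipping it to AND, and negate each literal.

((NOT u) AND (NOT m)) AND m


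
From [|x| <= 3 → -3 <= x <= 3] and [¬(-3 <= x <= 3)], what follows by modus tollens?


Modus tollens: from (P → Q) and ¬Q, infer ¬P.
Q = '-3 <= x <= 3' is denied; since P → Q, P must also fail.

Not (|x| <= 3).


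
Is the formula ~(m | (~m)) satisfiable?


Check all 2 assignments over {m}:
m | φ
-----
False | False
True | False
No assignment makes the formula true.

Unsatisfiable.


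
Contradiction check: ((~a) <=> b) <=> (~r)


Truth table over {a, b, r}:
a | b | r | φ
-------------
False | False | False | False
True | False | False | True
False | True | False | True
True | True | False | False
False | False | True | True
True | False | True | False
False | True | True | False
True | True | True | True
Satisfying assignment at row 2: a=True, b=False, r=False gives True.

No, it is not a contradiction.


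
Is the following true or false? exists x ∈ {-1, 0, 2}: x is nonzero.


Evaluate the predicate on each element: -1:True, 0:False, 2:True.
Witness x = -1 satisfies the predicate.

True


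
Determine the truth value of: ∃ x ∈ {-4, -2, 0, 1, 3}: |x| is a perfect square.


Evaluate the predicate on each element: -4:T, -2:F, 0:T, 1:T, 3:F.
Witness x = -4 satisfies the predicate.

T


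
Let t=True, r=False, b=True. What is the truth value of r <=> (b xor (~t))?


Substitute t=True, r=False, b=True:
~t = False
b xor (~t) = True xor False = True
r <=> (b xor (~t)) = False <=> True = False

False


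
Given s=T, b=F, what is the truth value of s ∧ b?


Conjunction is true only when both operands are true.
Substitute: s=T, b=F.
T ∧ F evaluates to F.

F


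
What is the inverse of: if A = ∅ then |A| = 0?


The inverse of (P → Q) is (¬P → ¬Q). It is equivalent to the converse, not to the original.
Here P = 'A = ∅' and Q = '|A| = 0'.

If not (A = ∅), then not (|A| = 0).


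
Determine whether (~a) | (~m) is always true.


Build the truth table over {a, m}:
a | m | φ
---------
False | False | True
True | False | True
False | True | True
True | True | False
Counterexample at row 4: with a=True, m=True, the formula is False.

No, it is not a tautology.


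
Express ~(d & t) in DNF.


Step 1: Apply De Morgan: ¬(d ∧ t) = ¬d ∨ ¬t.

(~d) | (~t)


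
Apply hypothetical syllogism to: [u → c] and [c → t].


Hypothetical syllogism: from (P → Q) and (Q → R), infer (P → R).
Chain the two implications through the shared middle term 'c'.

u → t


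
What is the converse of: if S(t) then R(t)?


The converse of (P → Q) is (Q → P). It is not in general equivalent to the original.
Here P = 'S(t)' and Q = 'R(t)'.

If R(t), then S(t).


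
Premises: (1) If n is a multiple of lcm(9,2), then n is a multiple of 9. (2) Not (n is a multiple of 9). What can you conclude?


Modus tollens: from (P → Q) and ¬Q, infer ¬P.
Q = 'n is a multiple of 9' is denied; since P → Q, P must also fail.

Not (n is a multiple of lcm(9,2)).


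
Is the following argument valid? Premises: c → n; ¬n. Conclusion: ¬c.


This matches the form of modus tollens: the conclusion follows in every model of the premises.

Valid.


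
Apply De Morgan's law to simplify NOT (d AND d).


De Morgan: the negation of a conjunction is the disjunction of the negations.
Distribute NOT across AND, flipping it to OR, and negate each literal.

(NOT d) OR (NOT d)


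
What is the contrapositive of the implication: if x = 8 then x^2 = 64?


The contrapositive of (P → Q) is (¬Q → ¬P); it is logically equivalent to the original.
Here P = 'x = 8' and Q = 'x^2 = 64'.

If not (x^2 = 64), then not (x = 8).


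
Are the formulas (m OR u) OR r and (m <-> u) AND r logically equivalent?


Compare truth tables:
m | r | u | φ | ψ
-----------------
F | F | F | F | F
T | F | F | T | F
F | T | F | T | T
T | T | F | T | F
F | F | T | T | F
T | F | T | T | F
F | T | T | T | F
T | T | T | T | T
They differ at row 2 (m=T, r=F, u=F): φ=T but ψ=F.

No, they are not logically equivalent.


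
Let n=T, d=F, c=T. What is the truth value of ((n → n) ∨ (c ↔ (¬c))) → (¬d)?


Substitute n=T, d=F, c=T:
n → n = T → T = T
¬c = F
c ↔ (¬c) = T ↔ F = F
(n → n) ∨ (c ↔ (¬c)) = T ∨ F = T
¬d = T
((n → n) ∨ (c ↔ (¬c))) → (¬d) = T → T = T

T


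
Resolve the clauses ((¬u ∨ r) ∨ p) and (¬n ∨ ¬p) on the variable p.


The clauses contain complementary literals p and ¬p.
Resolution eliminates this pair and disjoins the remaining literals (merging duplicates).

((¬u ∨ r) ∨ ¬n)


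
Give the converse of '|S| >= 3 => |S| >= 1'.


The converse of (P → Q) is (Q → P). It is not in general equivalent to the original.
Here P = '|S| >= 3' and Q = '|S| >= 1'.

If |S| >= 1, then |S| >= 3.


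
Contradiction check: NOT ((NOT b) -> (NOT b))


Truth table over {b}:
b | φ
-----
F | F
T | F
Every row is false.

Yes, it is a contradiction.


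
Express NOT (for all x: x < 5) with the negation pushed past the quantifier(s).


¬(for all x: φ) = there exists x: ¬φ, and ¬(there exists x: φ) = for all x: ¬φ.
Apply to the universal statement.

there exists x: NOT(x < 5)


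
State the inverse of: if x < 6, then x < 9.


The inverse of (P → Q) is (¬P → ¬Q). It is equivalent to the converse, not to the original.
Here P = 'x < 6' and Q = 'x < 9'.

If not (x < 6), then not (x < 9).


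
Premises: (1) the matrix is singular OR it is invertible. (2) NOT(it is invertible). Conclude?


Disjunctive syllogism: from (P ∨ Q) and ¬P, infer Q.
One disjunct, 'it is invertible', is ruled out; the other must hold.

the matrix is singular


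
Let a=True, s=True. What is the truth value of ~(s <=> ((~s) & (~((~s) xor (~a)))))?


Substitute a=True, s=True:
~s = False
~s = False
~a = False
(~s) xor (~a) = False xor False = False
~((~s) xor (~a)) = True
(~s) & (~((~s) xor (~a))) = False & True = False
s <=> ((~s) & (~((~s) xor (~a)))) = True <=> False = False
~(s <=> ((~s) & (~((~s) xor (~a))))) = True

True


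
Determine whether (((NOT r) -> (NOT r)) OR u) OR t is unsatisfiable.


Truth table over {r, t, u}:
r | t | u | φ
-------------
F | F | F | T
T | F | F | T
F | T | F | T
T | T | F | T
F | F | T | T
T | F | T | T
F | T | T | T
T | T | T | T
Satisfying assignment at row 1: r=F, t=F, u=F gives T.

No, it is not a contradiction.


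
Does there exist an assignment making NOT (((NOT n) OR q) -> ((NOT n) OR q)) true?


Check all 4 assignments over {n, q}:
n | q | φ
---------
F | F | F
T | F | F
F | T | F
T | T | F
No assignment makes the formula true.

Unsatisfiable.


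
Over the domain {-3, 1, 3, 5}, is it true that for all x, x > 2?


Evaluate the predicate on each element: -3:F, 1:F, 3:T, 5:T.
Counterexample x = -3 fails the predicate.

F


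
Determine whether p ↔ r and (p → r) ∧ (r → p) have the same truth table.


Compare truth tables:
p | r | φ | ψ
-------------
F | F | T | T
T | F | F | F
F | T | F | F
T | T | T | T
The columns φ and ψ agree on every row.

Yes, they are logically equivalent.


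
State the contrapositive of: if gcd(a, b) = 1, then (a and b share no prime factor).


The contrapositive of (P → Q) is (¬Q → ¬P); it is logically equivalent to the original.
Here P = 'gcd(a, b) = 1' and Q = '(a and b share no prime factor)'.

If not ((a and b share no prime factor)), then not (gcd(a, b) = 1).


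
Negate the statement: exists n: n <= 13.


¬(forall x: φ) = exists x: ¬φ, and ¬(exists x: φ) = forall x: ¬φ.
Apply to the existential statement.

forall n: ~(n <= 13)


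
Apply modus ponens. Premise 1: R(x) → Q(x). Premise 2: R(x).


Modus ponens: from (P → Q) and P, infer Q.
P = 'R(x)' is asserted, and P → Q holds, so Q follows.

Q(x).


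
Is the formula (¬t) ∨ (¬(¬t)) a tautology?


Build the truth table over {t}:
t | φ
-----
F | T
T | T
Every row evaluates to true.

Yes, it is a tautology.


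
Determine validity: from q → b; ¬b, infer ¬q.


This matches the form of modus tollens: the conclusion follows in every model of the premises.

Valid.


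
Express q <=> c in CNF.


Step 1: Rewrite q ↔ c as (q → c) ∧ (c → q).
Step 2: Rewrite each implication as a disjunction.

((~q) | c) & ((~c) | q)


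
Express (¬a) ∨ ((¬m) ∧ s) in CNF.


Step 1: Distribute ∨ over ∧: (¬a) ∨ ((¬m) ∧ s) = ((¬a) ∨ (¬m)) ∧ ((¬a) ∨ s).

((¬a) ∨ (¬m)) ∧ ((¬a) ∨ s)


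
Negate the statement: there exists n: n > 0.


¬(for all x: φ) = there exists x: ¬φ, and ¬(there exists x: φ) = for all x: ¬φ.
Apply to the existential statement.

for all n: NOT(n > 0)


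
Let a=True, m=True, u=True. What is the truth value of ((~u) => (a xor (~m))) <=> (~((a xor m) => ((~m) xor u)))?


Substitute a=True, m=True, u=True:
~u = False
~m = False
a xor (~m) = True xor False = True
(~u) => (a xor (~m)) = False => True = True
a xor m = True xor True = False
~m = False
(~m) xor u = False xor True = True
(a xor m) => ((~m) xor u) = False => True = True
~((a xor m) => ((~m) xor u)) = False
((~u) => (a xor (~m))) <=> (~((a xor m) => ((~m) xor u))) = True <=> False = False

False


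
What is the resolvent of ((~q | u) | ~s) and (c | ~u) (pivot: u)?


The clauses contain complementary literals u and ~u.
Resolution eliminates this pair and disjoins the remaining literals (merging duplicates).

((~q | ~s) | c)


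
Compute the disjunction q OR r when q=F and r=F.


Disjunction is false only when both operands are false.
Substitute: q=F, r=F.
F OR F evaluates to F.

F


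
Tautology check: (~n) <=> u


Build the truth table over {n, u}:
n | u | φ
---------
False | False | False
True | False | True
False | True | True
True | True | False
Counterexample at row 1: with n=False, u=False, the formula is False.

No, it is not a tautology.


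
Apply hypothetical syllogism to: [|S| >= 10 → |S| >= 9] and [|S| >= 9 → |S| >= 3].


Hypothetical syllogism: from (P → Q) and (Q → R), infer (P → R).
Chain the two implications through the shared middle term '|S| >= 9'.

|S| >= 10 → |S| >= 3


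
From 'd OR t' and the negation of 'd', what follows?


Disjunctive syllogism: from (P ∨ Q) and ¬P, infer Q.
One disjunct, 'd', is ruled out; the other must hold.

t


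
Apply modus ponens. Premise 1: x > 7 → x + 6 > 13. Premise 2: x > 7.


Modus ponens: from (P → Q) and P, infer Q.
P = 'x > 7' is asserted, and P → Q holds, so Q follows.

x + 6 > 13.


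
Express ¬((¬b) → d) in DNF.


Step 1: Rewrite implication then negate: ¬(¬(¬b) ∨ d) = (¬b) ∧ ¬d.

(¬b) ∧ (¬d)


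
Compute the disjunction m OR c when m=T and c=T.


Disjunction is false only when both operands are false.
Substitute: m=T, c=T.
T OR T evaluates to T.

T


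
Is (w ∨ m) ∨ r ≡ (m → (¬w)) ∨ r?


Compare truth tables:
m | r | w | φ | ψ
-----------------
F | F | F | F | T
T | F | F | T | T
F | T | F | T | T
T | T | F | T | T
F | F | T | T | T
T | F | T | T | F
F | T | T | T | T
T | T | T | T | T
They differ at row 1 (m=F, r=F, w=F): φ=F but ψ=T.

No, they are not logically equivalent.


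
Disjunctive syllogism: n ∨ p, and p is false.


Disjunctive syllogism: from (P ∨ Q) and ¬P, infer Q.
One disjunct, 'p', is ruled out; the other must hold.

n


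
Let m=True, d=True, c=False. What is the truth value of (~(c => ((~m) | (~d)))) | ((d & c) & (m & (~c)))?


Substitute m=True, d=True, c=False:
~m = False
~d = False
(~m) | (~d) = False | False = False
c => ((~m) | (~d)) = False => False = True
~(c => ((~m) | (~d))) = False
d & c = True & False = False
~c = True
m & (~c) = True & True = True
(d & c) & (m & (~c)) = False & True = False
(~(c => ((~m) | (~d)))) | ((d & c) & (m & (~c))) = False | False = False

False


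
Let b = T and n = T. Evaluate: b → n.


Implication is false only when antecedent is true and consequent is false.
Substitute: b=T, n=T.
T → T evaluates to T.

T


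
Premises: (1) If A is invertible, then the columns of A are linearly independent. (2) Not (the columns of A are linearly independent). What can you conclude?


Modus tollens: from (P → Q) and ¬Q, infer ¬P.
Q = 'the columns of A are linearly independent' is denied; since P → Q, P must also fail.

Not (A is invertible).


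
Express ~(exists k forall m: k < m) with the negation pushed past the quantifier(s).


Negation flips each quantifier (∀↔∃) and negates the inner predicate.
¬(exists k forall m: φ) = forall k exists m: ¬φ.

forall k exists m: ~(k < m)


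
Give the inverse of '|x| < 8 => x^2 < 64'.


The inverse of (P → Q) is (¬P → ¬Q). It is equivalent to the converse, not to the original.
Here P = '|x| < 8' and Q = 'x^2 < 64'.

If not (|x| < 8), then not (x^2 < 64).


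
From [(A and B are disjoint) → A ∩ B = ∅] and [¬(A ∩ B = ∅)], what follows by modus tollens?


Modus tollens: from (P → Q) and ¬Q, infer ¬P.
Q = 'A ∩ B = ∅' is denied; since P → Q, P must also fail.

Not ((A and B are disjoint)).


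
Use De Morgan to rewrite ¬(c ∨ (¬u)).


De Morgan: the negation of a disjunction is the conjunction of the negations.
Distribute ¬ across ∨, flipping it to ∧, and negate each literal.

(¬c) ∧ u


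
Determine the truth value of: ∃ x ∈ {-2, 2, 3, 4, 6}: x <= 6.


Evaluate the predicate on each element: -2:T, 2:T, 3:T, 4:T, 6:T.
Witness x = -2 satisfies the predicate.

T


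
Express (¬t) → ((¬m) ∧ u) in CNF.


Step 1: Rewrite (¬t) → ((¬m) ∧ u) as ¬(¬t) ∨ ((¬m) ∧ u).
Step 2: Distribute ∨ over ∧.
Step 3: Eliminate any double negations (¬¬X = X).

(t ∨ (¬m)) ∧ (t ∨ u)


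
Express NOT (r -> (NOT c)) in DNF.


Step 1: Rewrite implication then negate: ¬(¬r ∨ (¬c)) = r ∧ ¬(¬c).
Step 2: Eliminate any double negations (¬¬X = X).

r AND c


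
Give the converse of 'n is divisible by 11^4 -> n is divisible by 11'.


The converse of (P → Q) is (Q → P). It is not in general equivalent to the original.
Here P = 'n is divisible by 11^4' and Q = 'n is divisible by 11'.

If n is divisible by 11, then n is divisible by 11^4.
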